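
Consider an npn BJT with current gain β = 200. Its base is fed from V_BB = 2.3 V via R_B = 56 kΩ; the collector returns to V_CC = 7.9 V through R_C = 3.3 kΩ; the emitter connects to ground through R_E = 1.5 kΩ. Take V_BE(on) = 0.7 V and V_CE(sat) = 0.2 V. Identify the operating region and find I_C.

active; I_C ≈ 0.9 mA

Assume active. Base-emitter loop: I_B = (V_BB − V_BE)/(R_B + (β+1)R_E) = (2.3 − 0.7)/(56 + 201×1.5) = 0.00448 mA.
I_C = β·I_B = 200×0.00448 = 0.895 mA.
V_CE = V_CC − I_C·R_C − I_E·R_E = 7.9 − 0.895×3.3 − 0.9×1.5 = 3.6 V > V_CE(sat), so the active-region assumption holds.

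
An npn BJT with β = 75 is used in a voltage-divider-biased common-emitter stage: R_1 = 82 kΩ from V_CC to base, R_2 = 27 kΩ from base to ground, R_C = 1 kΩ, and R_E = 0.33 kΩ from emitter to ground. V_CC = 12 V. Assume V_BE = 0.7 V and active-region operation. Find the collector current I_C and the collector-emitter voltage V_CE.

I_C ≈ 3.8 mA, V_CE ≈ 7 V

Thevenize the base divider: V_Th = V_CC·R_2/(R_1+R_2) = 12×27/109 = 2.97 V, R_Th = R_1‖R_2 = 20.3 kΩ.
Base-emitter loop: V_Th = I_B·R_Th + V_BE + (β+1)I_B·R_E, so I_B = (2.97 − 0.7) / (20.3 + 76×0.33) = 0.0501 mA.
I_C = β·I_B = 75×0.0501 = 3.75 mA, and I_E = (β+1)I_B = 3.8 mA.
V_CE = V_CC − I_C·R_C − I_E·R_E = 12 − 3.75×1 − 3.8×0.33 = 6.99 V.
V_CE = 6.99 V > 0.2 V confirms active-region operation.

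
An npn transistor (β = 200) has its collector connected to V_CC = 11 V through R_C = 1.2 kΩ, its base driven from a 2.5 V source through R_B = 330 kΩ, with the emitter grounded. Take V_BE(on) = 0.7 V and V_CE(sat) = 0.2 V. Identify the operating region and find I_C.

active; I_C ≈ 1.1 mA

Assume active. Base-emitter loop: I_B = (V_BB − V_BE)/R_B = (2.5 − 0.7)/330 = 0.00545 mA.
I_C = β·I_B = 200×0.00545 = 1.09 mA.
V_CE = V_CC − I_C·R_C = 11 − 1.09×1.2 = 9.69 V > V_CE(sat), so the active-region assumption holds.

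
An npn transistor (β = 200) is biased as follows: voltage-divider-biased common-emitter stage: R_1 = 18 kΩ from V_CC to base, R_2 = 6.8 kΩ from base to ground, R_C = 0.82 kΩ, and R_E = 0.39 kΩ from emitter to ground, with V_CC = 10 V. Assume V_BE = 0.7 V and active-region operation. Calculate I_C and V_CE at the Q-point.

Thevenize the base divider: V_Th = V_CC·R_2/(R_1+R_2) = 10×6.8/24.8 = 2.74 V, R_Th = R_1‖R_2 = 4.94 kΩ.
Base-emitter loop: V_Th = I_B·R_Th + V_BE + (β+1)I_B·R_E, so I_B = (2.74 − 0.7) / (4.94 + 201×0.39) = 0.0245 mA.
I_C = β·I_B = 200×0.0245 = 4.9 mA, and I_E = (β+1)I_B = 4.93 mA.
V_CE = V_CC − I_C·R_C − I_E·R_E = 10 − 4.9×0.82 − 4.93×0.39 = 4.06 V.
V_CE = 4.06 V > 0.2 V confirms active-region operation.

I_C ≈ 4.9 mA, V_CE ≈ 4.1 V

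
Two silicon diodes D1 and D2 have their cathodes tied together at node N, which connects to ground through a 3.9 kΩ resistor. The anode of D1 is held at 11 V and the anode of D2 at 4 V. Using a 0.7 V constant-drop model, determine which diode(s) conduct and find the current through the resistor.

Assume both conduct. Then node N would need to be at both 11−0.7 = 10.3 V and 4−0.7 = 3.3 V, which is impossible.
Assume only D1 conducts: V_N = 11 − 0.7 = 10.3 V, so I_R = 10.3/3.9 = 2.64 mA.
Check D2: its anode-to-cathode voltage is 4 − 10.3 = -6.3 V < 0.7 V, so it is off. The assumption is consistent.

Only D1 conducts; I_R ≈ 2.6 mA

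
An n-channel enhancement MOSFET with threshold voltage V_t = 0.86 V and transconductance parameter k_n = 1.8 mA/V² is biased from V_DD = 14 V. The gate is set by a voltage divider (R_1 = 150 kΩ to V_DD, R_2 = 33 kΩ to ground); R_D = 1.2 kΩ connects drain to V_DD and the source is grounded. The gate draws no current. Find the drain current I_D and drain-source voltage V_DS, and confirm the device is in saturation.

I_D ≈ 2.5 mA, V_DS ≈ 11 V

V_G = V_DD·R_2/(R_1+R_2) = 14×33/183 = 2.52 V. With the source grounded, V_GS = V_G = 2.52 V.
Assume saturation: I_D = (k_n/2)(V_GS − V_t)² = (1.8/2)×(2.52 − 0.86)² = 0.9×1.66² = 2.49 mA.
V_DS = V_DD − I_D·R_D = 14 − 2.49×1.2 = 11 V.
Saturation requires V_DS ≥ V_GS − V_t = 1.66 V; 11 ≥ 1.66 ✓.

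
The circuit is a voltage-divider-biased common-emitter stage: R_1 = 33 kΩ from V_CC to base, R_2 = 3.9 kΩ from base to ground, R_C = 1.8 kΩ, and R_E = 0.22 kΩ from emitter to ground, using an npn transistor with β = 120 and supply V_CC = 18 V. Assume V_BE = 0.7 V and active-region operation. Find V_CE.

V_CE ≈ 8.3 V

Thevenize the base divider: V_Th = V_CC·R_2/(R_1+R_2) = 18×3.9/36.9 = 1.9 V, R_Th = R_1‖R_2 = 3.49 kΩ.
Base-emitter loop: V_Th = I_B·R_Th + V_BE + (β+1)I_B·R_E, so I_B = (1.9 − 0.7) / (3.49 + 121×0.22) = 0.0399 mA.
I_C = β·I_B = 120×0.0399 = 4.79 mA, and I_E = (β+1)I_B = 4.83 mA.
V_CE = V_CC − I_C·R_C − I_E·R_E = 18 − 4.79×1.8 − 4.83×0.22 = 8.31 V.
V_CE = 8.31 V > 0.2 V confirms active-region operation.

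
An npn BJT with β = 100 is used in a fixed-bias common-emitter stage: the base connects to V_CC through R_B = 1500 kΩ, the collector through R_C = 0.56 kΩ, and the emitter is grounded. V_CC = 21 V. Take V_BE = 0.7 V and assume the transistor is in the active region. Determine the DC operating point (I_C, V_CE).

I_C ≈ 1.4 mA, V_CE ≈ 20 V

Base loop: V_CC = I_B·R_B + V_BE, so I_B = (21 − 0.7)/1500 kΩ = 0.0135 mA.
In the active region I_C = β·I_B = 100 × 0.0135 = 1.35 mA.
Collector loop: V_CE = V_CC − I_C·R_C = 21 − 1.35×0.56 = 20.2 V.
Since V_CE = 20.2 V > V_CE(sat) ≈ 0.2 V, the transistor is in the active region as assumed.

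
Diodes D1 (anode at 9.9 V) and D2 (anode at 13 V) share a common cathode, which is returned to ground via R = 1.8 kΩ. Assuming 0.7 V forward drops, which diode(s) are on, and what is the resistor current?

Only D2 conducts; I_R ≈ 6.8 mA

Assume both conduct. Then node N would need to be at both 9.9−0.7 = 9.2 V and 13−0.7 = 12.3 V, which is impossible.
Assume only D2 conducts: V_N = 13 − 0.7 = 12.3 V, so I_R = 12.3/1.8 = 6.83 mA.
Check D1: its anode-to-cathode voltage is 9.9 − 12.3 = -2.4 V < 0.7 V, so it is off. The assumption is consistent.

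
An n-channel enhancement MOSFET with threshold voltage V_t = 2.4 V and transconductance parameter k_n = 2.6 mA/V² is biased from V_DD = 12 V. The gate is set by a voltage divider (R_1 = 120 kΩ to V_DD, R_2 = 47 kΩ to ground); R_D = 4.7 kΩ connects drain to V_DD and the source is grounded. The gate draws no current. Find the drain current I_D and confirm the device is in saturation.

V_G = V_DD·R_2/(R_1+R_2) = 12×47/167 = 3.38 V. With the source grounded, V_GS = V_G = 3.38 V.
Assume saturation: I_D = (k_n/2)(V_GS − V_t)² = (2.6/2)×(3.38 − 2.4)² = 1.3×0.977² = 1.24 mA.
V_DS = V_DD − I_D·R_D = 12 − 1.24×4.7 = 6.16 V.
Saturation requires V_DS ≥ V_GS − V_t = 0.977 V; 6.16 ≥ 0.977 ✓.

I_D ≈ 1.2 mA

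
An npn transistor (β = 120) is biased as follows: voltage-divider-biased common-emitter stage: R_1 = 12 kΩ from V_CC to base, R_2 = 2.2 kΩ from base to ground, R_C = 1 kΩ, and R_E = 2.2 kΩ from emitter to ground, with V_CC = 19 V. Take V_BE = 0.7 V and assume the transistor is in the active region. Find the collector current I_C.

I_C ≈ 1 mA

Thevenize the base divider: V_Th = V_CC·R_2/(R_1+R_2) = 19×2.2/14.2 = 2.94 V, R_Th = R_1‖R_2 = 1.86 kΩ.
Base-emitter loop: V_Th = I_B·R_Th + V_BE + (β+1)I_B·R_E, so I_B = (2.94 − 0.7) / (1.86 + 121×2.2) = 0.00837 mA.
I_C = β·I_B = 120×0.00837 = 1 mA, and I_E = (β+1)I_B = 1.01 mA.
V_CE = V_CC − I_C·R_C − I_E·R_E = 19 − 1×1 − 1.01×2.2 = 15.8 V.
V_CE = 15.8 V > 0.2 V confirms active-region operation.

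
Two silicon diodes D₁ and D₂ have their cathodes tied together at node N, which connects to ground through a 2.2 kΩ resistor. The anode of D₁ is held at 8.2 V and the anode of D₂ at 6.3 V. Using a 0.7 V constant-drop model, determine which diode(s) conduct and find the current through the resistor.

Assume both conduct. Then node N would need to be at both 8.2−0.7 = 7.5 V and 6.3−0.7 = 5.6 V, which is impossible.
Assume only D₁ conducts: V_N = 8.2 − 0.7 = 7.5 V, so I_R = 7.5/2.2 = 3.41 mA.
Check D₂: its anode-to-cathode voltage is 6.3 − 7.5 = -1.2 V < 0.7 V, so it is off. The assumption is consistent.

Only D₁ conducts; I_R ≈ 3.4 mA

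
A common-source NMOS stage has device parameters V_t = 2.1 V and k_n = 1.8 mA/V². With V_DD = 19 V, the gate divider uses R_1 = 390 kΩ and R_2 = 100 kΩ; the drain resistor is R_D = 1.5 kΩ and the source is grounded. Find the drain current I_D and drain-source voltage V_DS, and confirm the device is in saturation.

V_G = V_DD·R_2/(R_1+R_2) = 19×100/490 = 3.88 V. With the source grounded, V_GS = V_G = 3.88 V.
Assume saturation: I_D = (k_n/2)(V_GS − V_t)² = (1.8/2)×(3.88 − 2.1)² = 0.9×1.78² = 2.84 mA.
V_DS = V_DD − I_D·R_D = 19 − 2.84×1.5 = 14.7 V.
Saturation requires V_DS ≥ V_GS − V_t = 1.78 V; 14.7 ≥ 1.78 ✓.

I_D ≈ 2.8 mA, V_DS ≈ 15 V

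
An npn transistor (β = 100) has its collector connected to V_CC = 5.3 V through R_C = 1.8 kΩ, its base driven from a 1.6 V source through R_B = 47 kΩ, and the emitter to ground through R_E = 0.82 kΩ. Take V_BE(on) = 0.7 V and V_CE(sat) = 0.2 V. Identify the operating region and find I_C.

active; I_C ≈ 0.69 mA

Assume active. Base-emitter loop: I_B = (V_BB − V_BE)/(R_B + (β+1)R_E) = (1.6 − 0.7)/(47 + 101×0.82) = 0.00693 mA.
I_C = β·I_B = 100×0.00693 = 0.693 mA.
V_CE = V_CC − I_C·R_C − I_E·R_E = 5.3 − 0.693×1.8 − 0.7×0.82 = 3.48 V > V_CE(sat), so the active-region assumption holds.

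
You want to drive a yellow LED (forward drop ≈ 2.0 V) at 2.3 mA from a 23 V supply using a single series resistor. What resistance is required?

The resistor drops V_S − V_D = 23 − 2.0 = 21 V at 2.3 mA.
R = 21 V / 2.3 mA = 9.13 kΩ.

R ≈ 9.1 kΩ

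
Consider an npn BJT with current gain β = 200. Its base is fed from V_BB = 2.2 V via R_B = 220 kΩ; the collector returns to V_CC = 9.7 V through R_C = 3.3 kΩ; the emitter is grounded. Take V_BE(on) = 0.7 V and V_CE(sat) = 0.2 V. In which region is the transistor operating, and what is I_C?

active; I_C ≈ 1.4 mA

Assume active. Base-emitter loop: I_B = (V_BB − V_BE)/R_B = (2.2 − 0.7)/220 = 0.00682 mA.
I_C = β·I_B = 200×0.00682 = 1.36 mA.
V_CE = V_CC − I_C·R_C = 9.7 − 1.36×3.3 = 5.2 V > V_CE(sat), so the active-region assumption holds.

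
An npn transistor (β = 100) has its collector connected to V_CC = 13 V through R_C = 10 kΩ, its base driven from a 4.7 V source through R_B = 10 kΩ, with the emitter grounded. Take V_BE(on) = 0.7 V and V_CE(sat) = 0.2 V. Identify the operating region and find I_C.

Assume active: I_B = (4.7 − 0.7)/10 = 0.4 mA, giving I_C = β·I_B = 40 mA.
But then V_CE = 13 − 40×10 = -387 V < V_CE(sat) = 0.2 V — impossible in the active region.
So the transistor is saturated. With V_CE = 0.2 V, I_C = (V_CC − 0.2)/R_C = 12.8/10 = 1.28 mA.
Check: β·I_B = 40 mA > I_C = 1.28 mA, confirming saturation.

saturation; I_C ≈ 1.3 mA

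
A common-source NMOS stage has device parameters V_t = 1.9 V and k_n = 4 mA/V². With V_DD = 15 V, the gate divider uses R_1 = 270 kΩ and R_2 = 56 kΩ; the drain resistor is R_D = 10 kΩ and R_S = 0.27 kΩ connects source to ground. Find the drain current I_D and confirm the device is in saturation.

V_G = V_DD·R_2/(R_1+R_2) = 15×56/326 = 2.58 V.
Assume saturation: I_D = (k_n/2)(V_GS − V_t)² with V_GS = V_G − I_D·R_S = 2.58 − 0.27·I_D.
Substituting gives 0.146·I_D² − 1.73·I_D + 0.916 = 0, with roots I_D = 0.555 or 11.3 mA.
The root I_D = 11.3 mA gives V_GS = -0.479 V ≤ V_t, so take I_D = 0.555 mA.
Then V_GS = 2.43 V and V_DS = V_DD − I_D(R_D+R_S) = 15 − 0.555×10.3 = 9.3 V.
Saturation requires V_DS ≥ V_GS − V_t = 0.527 V; 9.3 ≥ 0.527 ✓.

I_D ≈ 0.56 mA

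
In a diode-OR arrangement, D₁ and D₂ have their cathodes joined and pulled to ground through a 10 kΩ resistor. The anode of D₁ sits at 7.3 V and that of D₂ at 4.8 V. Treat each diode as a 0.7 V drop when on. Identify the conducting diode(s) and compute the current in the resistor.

Assume both conduct. Then node N would need to be at both 7.3−0.7 = 6.6 V and 4.8−0.7 = 4.1 V, which is impossible.
Assume only D₁ conducts: V_N = 7.3 − 0.7 = 6.6 V, so I_R = 6.6/10 = 0.66 mA.
Check D₂: its anode-to-cathode voltage is 4.8 − 6.6 = -1.8 V < 0.7 V, so it is off. The assumption is consistent.

Only D₁ conducts; I_R ≈ 0.66 mA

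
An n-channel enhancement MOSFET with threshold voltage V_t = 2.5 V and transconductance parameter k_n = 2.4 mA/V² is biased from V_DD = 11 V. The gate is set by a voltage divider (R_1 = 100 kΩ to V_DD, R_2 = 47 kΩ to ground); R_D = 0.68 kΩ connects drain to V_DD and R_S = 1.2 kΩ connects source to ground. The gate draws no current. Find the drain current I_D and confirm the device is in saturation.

I_D ≈ 0.38 mA

V_G = V_DD·R_2/(R_1+R_2) = 11×47/147 = 3.52 V.
Assume saturation: I_D = (k_n/2)(V_GS − V_t)² with V_GS = V_G − I_D·R_S = 3.52 − 1.2·I_D.
Substituting gives 1.73·I_D² − 3.93·I_D + 1.24 = 0, with roots I_D = 0.379 or 1.89 mA.
The root I_D = 1.89 mA gives V_GS = 1.24 V ≤ V_t, so take I_D = 0.379 mA.
Then V_GS = 3.06 V and V_DS = V_DD − I_D(R_D+R_S) = 11 − 0.379×1.88 = 10.3 V.
Saturation requires V_DS ≥ V_GS − V_t = 0.562 V; 10.3 ≥ 0.562 ✓.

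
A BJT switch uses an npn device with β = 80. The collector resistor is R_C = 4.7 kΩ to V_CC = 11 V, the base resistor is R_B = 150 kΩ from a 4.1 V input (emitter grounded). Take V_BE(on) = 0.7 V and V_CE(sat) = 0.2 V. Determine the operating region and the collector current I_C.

Assume active. Base-emitter loop: I_B = (V_BB − V_BE)/R_B = (4.1 − 0.7)/150 = 0.0227 mA.
I_C = β·I_B = 80×0.0227 = 1.81 mA.
V_CE = V_CC − I_C·R_C = 11 − 1.81×4.7 = 2.48 V > V_CE(sat), so the active-region assumption holds.

active; I_C ≈ 1.8 mA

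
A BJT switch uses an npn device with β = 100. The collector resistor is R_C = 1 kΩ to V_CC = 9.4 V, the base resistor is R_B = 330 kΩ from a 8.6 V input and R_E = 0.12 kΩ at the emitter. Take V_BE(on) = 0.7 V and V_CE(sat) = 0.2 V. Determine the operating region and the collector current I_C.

Assume active. Base-emitter loop: I_B = (V_BB − V_BE)/(R_B + (β+1)R_E) = (8.6 − 0.7)/(330 + 101×0.12) = 0.0231 mA.
I_C = β·I_B = 100×0.0231 = 2.31 mA.
V_CE = V_CC − I_C·R_C − I_E·R_E = 9.4 − 2.31×1 − 2.33×0.12 = 6.81 V > V_CE(sat), so the active-region assumption holds.

active; I_C ≈ 2.3 mA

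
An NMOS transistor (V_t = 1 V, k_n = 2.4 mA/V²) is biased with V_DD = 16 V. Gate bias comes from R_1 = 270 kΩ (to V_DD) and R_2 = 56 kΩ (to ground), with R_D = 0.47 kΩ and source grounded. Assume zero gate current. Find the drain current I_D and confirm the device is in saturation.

I_D ≈ 3.7 mA

V_G = V_DD·R_2/(R_1+R_2) = 16×56/326 = 2.75 V. With the source grounded, V_GS = V_G = 2.75 V.
Assume saturation: I_D = (k_n/2)(V_GS − V_t)² = (2.4/2)×(2.75 − 1)² = 1.2×1.75² = 3.67 mA.
V_DS = V_DD − I_D·R_D = 16 − 3.67×0.47 = 14.3 V.
Saturation requires V_DS ≥ V_GS − V_t = 1.75 V; 14.3 ≥ 1.75 ✓.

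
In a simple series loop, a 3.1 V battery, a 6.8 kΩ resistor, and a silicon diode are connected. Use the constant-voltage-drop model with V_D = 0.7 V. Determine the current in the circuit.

KVL around the loop: 3.1 = V_D + I·R = 0.7 + I × 6.8 kΩ.
So I = (3.1 − 0.7) / 6.8 kΩ = 2.4 / 6.8 = 0.353 mA.

I ≈ 0.35 mA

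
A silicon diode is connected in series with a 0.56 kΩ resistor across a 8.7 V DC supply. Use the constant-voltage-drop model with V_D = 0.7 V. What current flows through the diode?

KVL around the loop: 8.7 = V_D + I·R = 0.7 + I × 0.56 kΩ.
So I = (8.7 − 0.7) / 0.56 kΩ = 8 / 0.56 = 14.3 mA.

I ≈ 14 mA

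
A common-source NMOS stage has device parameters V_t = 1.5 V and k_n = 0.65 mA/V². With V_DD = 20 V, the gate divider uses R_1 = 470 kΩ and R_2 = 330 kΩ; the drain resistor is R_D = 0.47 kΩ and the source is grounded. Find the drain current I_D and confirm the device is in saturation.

I_D ≈ 15 mA

V_G = V_DD·R_2/(R_1+R_2) = 20×330/800 = 8.25 V. With the source grounded, V_GS = V_G = 8.25 V.
Assume saturation: I_D = (k_n/2)(V_GS − V_t)² = (0.65/2)×(8.25 − 1.5)² = 0.325×6.75² = 14.8 mA.
V_DS = V_DD − I_D·R_D = 20 − 14.8×0.47 = 13 V.
Saturation requires V_DS ≥ V_GS − V_t = 6.75 V; 13 ≥ 6.75 ✓.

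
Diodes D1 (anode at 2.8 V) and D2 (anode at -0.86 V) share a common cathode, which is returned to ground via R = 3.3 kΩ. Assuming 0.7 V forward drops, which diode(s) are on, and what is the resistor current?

Only D1 conducts; I_R ≈ 0.64 mA

Assume both conduct. Then node N would need to be at both 2.8−0.7 = 2.1 V and -0.86−0.7 = -1.56 V, which is impossible.
Assume only D1 conducts: V_N = 2.8 − 0.7 = 2.1 V, so I_R = 2.1/3.3 = 0.636 mA.
Check D2: its anode-to-cathode voltage is -0.86 − 2.1 = -2.96 V < 0.7 V, so it is off. The assumption is consistent.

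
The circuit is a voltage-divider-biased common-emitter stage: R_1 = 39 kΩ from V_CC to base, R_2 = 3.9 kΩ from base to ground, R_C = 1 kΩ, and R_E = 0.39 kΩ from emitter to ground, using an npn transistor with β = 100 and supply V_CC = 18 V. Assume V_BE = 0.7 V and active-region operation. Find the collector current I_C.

Thevenize the base divider: V_Th = V_CC·R_2/(R_1+R_2) = 18×3.9/42.9 = 1.64 V, R_Th = R_1‖R_2 = 3.55 kΩ.
Base-emitter loop: V_Th = I_B·R_Th + V_BE + (β+1)I_B·R_E, so I_B = (1.64 − 0.7) / (3.55 + 101×0.39) = 0.0218 mA.
I_C = β·I_B = 100×0.0218 = 2.18 mA, and I_E = (β+1)I_B = 2.2 mA.
V_CE = V_CC − I_C·R_C − I_E·R_E = 18 − 2.18×1 − 2.2×0.39 = 15 V.
V_CE = 15 V > 0.2 V confirms active-region operation.

I_C ≈ 2.2 mA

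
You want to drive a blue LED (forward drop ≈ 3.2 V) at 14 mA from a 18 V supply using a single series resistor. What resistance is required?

R ≈ 1.1 kΩ

The resistor drops V_S − V_D = 18 − 3.2 = 14.8 V at 14 mA.
R = 14.8 V / 14 mA = 1.06 kΩ.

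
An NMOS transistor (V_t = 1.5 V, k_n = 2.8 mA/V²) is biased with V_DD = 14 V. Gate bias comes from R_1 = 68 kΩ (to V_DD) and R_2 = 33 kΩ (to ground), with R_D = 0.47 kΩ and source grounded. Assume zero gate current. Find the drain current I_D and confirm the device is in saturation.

I_D ≈ 13 mA

V_G = V_DD·R_2/(R_1+R_2) = 14×33/101 = 4.57 V. With the source grounded, V_GS = V_G = 4.57 V.
Assume saturation: I_D = (k_n/2)(V_GS − V_t)² = (2.8/2)×(4.57 − 1.5)² = 1.4×3.07² = 13.2 mA.
V_DS = V_DD − I_D·R_D = 14 − 13.2×0.47 = 7.78 V.
Saturation requires V_DS ≥ V_GS − V_t = 3.07 V; 7.78 ≥ 3.07 ✓.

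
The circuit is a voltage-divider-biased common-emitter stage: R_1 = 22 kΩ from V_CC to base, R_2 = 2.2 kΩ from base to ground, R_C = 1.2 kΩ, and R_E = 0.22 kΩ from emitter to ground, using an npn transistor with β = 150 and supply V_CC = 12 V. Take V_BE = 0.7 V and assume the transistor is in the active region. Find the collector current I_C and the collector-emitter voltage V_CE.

I_C ≈ 1.7 mA, V_CE ≈ 9.6 V

Thevenize the base divider: V_Th = V_CC·R_2/(R_1+R_2) = 12×2.2/24.2 = 1.09 V, R_Th = R_1‖R_2 = 2 kΩ.
Base-emitter loop: V_Th = I_B·R_Th + V_BE + (β+1)I_B·R_E, so I_B = (1.09 − 0.7) / (2 + 151×0.22) = 0.0111 mA.
I_C = β·I_B = 150×0.0111 = 1.66 mA, and I_E = (β+1)I_B = 1.68 mA.
V_CE = V_CC − I_C·R_C − I_E·R_E = 12 − 1.66×1.2 − 1.68×0.22 = 9.63 V.
V_CE = 9.63 V > 0.2 V confirms active-region operation.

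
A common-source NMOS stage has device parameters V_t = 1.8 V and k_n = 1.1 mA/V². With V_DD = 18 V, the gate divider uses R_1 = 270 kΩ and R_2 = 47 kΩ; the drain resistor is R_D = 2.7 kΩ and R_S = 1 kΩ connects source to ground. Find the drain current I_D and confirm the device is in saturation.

I_D ≈ 0.23 mA

V_G = V_DD·R_2/(R_1+R_2) = 18×47/317 = 2.67 V.
Assume saturation: I_D = (k_n/2)(V_GS − V_t)² with V_GS = V_G − I_D·R_S = 2.67 − 1·I_D.
Substituting gives 0.55·I_D² − 1.96·I_D + 0.415 = 0, with roots I_D = 0.227 or 3.33 mA.
The root I_D = 3.33 mA gives V_GS = -0.66 V ≤ V_t, so take I_D = 0.227 mA.
Then V_GS = 2.44 V and V_DS = V_DD − I_D(R_D+R_S) = 18 − 0.227×3.7 = 17.2 V.
Saturation requires V_DS ≥ V_GS − V_t = 0.642 V; 17.2 ≥ 0.642 ✓.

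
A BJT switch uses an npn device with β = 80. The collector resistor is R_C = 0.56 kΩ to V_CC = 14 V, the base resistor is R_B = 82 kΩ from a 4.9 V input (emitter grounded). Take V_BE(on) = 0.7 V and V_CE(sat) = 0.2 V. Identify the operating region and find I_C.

Assume active. Base-emitter loop: I_B = (V_BB − V_BE)/R_B = (4.9 − 0.7)/82 = 0.0512 mA.
I_C = β·I_B = 80×0.0512 = 4.1 mA.
V_CE = V_CC − I_C·R_C = 14 − 4.1×0.56 = 11.7 V > V_CE(sat), so the active-region assumption holds.

active; I_C ≈ 4.1 mA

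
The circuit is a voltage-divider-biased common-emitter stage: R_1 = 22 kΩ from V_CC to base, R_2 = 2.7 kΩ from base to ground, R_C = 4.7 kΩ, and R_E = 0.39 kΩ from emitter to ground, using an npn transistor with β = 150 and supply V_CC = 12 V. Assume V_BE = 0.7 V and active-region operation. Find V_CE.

Thevenize the base divider: V_Th = V_CC·R_2/(R_1+R_2) = 12×2.7/24.7 = 1.31 V, R_Th = R_1‖R_2 = 2.4 kΩ.
Base-emitter loop: V_Th = I_B·R_Th + V_BE + (β+1)I_B·R_E, so I_B = (1.31 − 0.7) / (2.4 + 151×0.39) = 0.00998 mA.
I_C = β·I_B = 150×0.00998 = 1.5 mA, and I_E = (β+1)I_B = 1.51 mA.
V_CE = V_CC − I_C·R_C − I_E·R_E = 12 − 1.5×4.7 − 1.51×0.39 = 4.38 V.
V_CE = 4.38 V > 0.2 V confirms active-region operation.

V_CE ≈ 4.4 V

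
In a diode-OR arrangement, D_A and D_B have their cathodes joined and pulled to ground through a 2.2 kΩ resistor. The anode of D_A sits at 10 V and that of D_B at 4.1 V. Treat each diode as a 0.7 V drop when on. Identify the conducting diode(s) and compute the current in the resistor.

Only D_A conducts; I_R ≈ 4.2 mA

Assume both conduct. Then node N would need to be at both 10−0.7 = 9.3 V and 4.1−0.7 = 3.4 V, which is impossible.
Assume only D_A conducts: V_N = 10 − 0.7 = 9.3 V, so I_R = 9.3/2.2 = 4.23 mA.
Check D_B: its anode-to-cathode voltage is 4.1 − 9.3 = -5.2 V < 0.7 V, so it is off. The assumption is consistent.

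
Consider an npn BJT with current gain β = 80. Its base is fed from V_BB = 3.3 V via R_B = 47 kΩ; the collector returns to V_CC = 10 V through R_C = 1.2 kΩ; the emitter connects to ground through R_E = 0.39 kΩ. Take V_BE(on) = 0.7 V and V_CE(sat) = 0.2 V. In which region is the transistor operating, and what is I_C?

active; I_C ≈ 2.6 mA

Assume active. Base-emitter loop: I_B = (V_BB − V_BE)/(R_B + (β+1)R_E) = (3.3 − 0.7)/(47 + 81×0.39) = 0.0331 mA.
I_C = β·I_B = 80×0.0331 = 2.65 mA.
V_CE = V_CC − I_C·R_C − I_E·R_E = 10 − 2.65×1.2 − 2.68×0.39 = 5.78 V > V_CE(sat), so the active-region assumption holds.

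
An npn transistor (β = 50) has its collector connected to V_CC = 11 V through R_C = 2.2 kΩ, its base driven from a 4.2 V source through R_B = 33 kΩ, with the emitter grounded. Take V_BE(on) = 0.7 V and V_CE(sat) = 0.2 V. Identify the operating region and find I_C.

saturation; I_C ≈ 4.9 mA

Assume active: I_B = (4.2 − 0.7)/33 = 0.106 mA, giving I_C = β·I_B = 5.3 mA.
But then V_CE = 11 − 5.3×2.2 = -0.667 V < V_CE(sat) = 0.2 V — impossible in the active region.
So the transistor is saturated. With V_CE = 0.2 V, I_C = (V_CC − 0.2)/R_C = 10.8/2.2 = 4.91 mA.
Check: β·I_B = 5.3 mA > I_C = 4.91 mA, confirming saturation.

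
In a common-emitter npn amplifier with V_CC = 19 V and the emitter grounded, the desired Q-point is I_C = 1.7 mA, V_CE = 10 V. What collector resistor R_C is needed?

Collector loop: V_CC = I_C·R_C + V_CE.
R_C = (V_CC − V_CE)/I_C = (19 − 10)/1.7 = 5.29 kΩ.

R_C ≈ 5.3 kΩ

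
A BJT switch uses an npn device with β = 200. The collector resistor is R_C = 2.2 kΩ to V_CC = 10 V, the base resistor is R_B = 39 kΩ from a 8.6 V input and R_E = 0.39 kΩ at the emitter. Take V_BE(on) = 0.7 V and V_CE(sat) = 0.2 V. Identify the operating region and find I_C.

saturation; I_C ≈ 3.8 mA

Assume active: I_B = (8.6 − 0.7)/(39 + 201×0.39) = 0.0673 mA, I_C = β·I_B = 13.5 mA.
Then V_CE = 10 − 13.5×2.2 − 13.5×0.39 = -24.9 V < 0.2 V — the active assumption fails.
Re-solve with V_CE = 0.2 V. KCL at the emitter: V_E/R_E = (V_BB−0.7−V_E)/R_B + (V_CC−0.2−V_E)/R_C, giving V_E = 1.53 V.
I_C = (V_CC − 0.2 − V_E)/R_C = (9.8 − 1.53)/2.2 = 3.76 mA.
Check: I_B = (7.9 − 1.53)/39 = 0.163 mA, and β·I_B = 32.7 mA > I_C, confirming saturation.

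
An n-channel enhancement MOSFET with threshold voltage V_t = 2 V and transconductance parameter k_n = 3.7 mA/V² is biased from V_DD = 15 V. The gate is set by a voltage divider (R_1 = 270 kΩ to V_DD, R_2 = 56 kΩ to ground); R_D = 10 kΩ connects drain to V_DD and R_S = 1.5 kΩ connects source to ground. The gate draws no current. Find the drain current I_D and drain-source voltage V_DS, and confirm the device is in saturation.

I_D ≈ 0.18 mA, V_DS ≈ 13 V

V_G = V_DD·R_2/(R_1+R_2) = 15×56/326 = 2.58 V.
Assume saturation: I_D = (k_n/2)(V_GS − V_t)² with V_GS = V_G − I_D·R_S = 2.58 − 1.5·I_D.
Substituting gives 4.16·I_D² − 4.2·I_D + 0.615 = 0, with roots I_D = 0.178 or 0.831 mA.
The root I_D = 0.831 mA gives V_GS = 1.33 V ≤ V_t, so take I_D = 0.178 mA.
Then V_GS = 2.31 V and V_DS = V_DD − I_D(R_D+R_S) = 15 − 0.178×11.5 = 13 V.
Saturation requires V_DS ≥ V_GS − V_t = 0.31 V; 13 ≥ 0.31 ✓.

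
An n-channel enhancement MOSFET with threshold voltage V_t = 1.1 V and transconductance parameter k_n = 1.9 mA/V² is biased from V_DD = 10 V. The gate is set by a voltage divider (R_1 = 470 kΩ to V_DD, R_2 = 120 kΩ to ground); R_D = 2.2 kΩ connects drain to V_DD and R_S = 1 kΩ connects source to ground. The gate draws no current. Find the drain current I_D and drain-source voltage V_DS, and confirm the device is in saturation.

I_D ≈ 0.34 mA, V_DS ≈ 8.9 V

V_G = V_DD·R_2/(R_1+R_2) = 10×120/590 = 2.03 V.
Assume saturation: I_D = (k_n/2)(V_GS − V_t)² with V_GS = V_G − I_D·R_S = 2.03 − 1·I_D.
Substituting gives 0.95·I_D² − 2.77·I_D + 0.829 = 0, with roots I_D = 0.338 or 2.58 mA.
The root I_D = 2.58 mA gives V_GS = -0.549 V ≤ V_t, so take I_D = 0.338 mA.
Then V_GS = 1.7 V and V_DS = V_DD − I_D(R_D+R_S) = 10 − 0.338×3.2 = 8.92 V.
Saturation requires V_DS ≥ V_GS − V_t = 0.596 V; 8.92 ≥ 0.596 ✓.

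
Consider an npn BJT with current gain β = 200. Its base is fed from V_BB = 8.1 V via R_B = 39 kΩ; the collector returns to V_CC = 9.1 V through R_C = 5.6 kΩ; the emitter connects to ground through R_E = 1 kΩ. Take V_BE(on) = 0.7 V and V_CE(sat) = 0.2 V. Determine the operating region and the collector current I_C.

Assume active: I_B = (8.1 − 0.7)/(39 + 201×1) = 0.0308 mA, I_C = β·I_B = 6.17 mA.
Then V_CE = 9.1 − 6.17×5.6 − 6.2×1 = -31.6 V < 0.2 V — the active assumption fails.
Re-solve with V_CE = 0.2 V. KCL at the emitter: V_E/R_E = (V_BB−0.7−V_E)/R_B + (V_CC−0.2−V_E)/R_C, giving V_E = 1.48 V.
I_C = (V_CC − 0.2 − V_E)/R_C = (8.9 − 1.48)/5.6 = 1.33 mA.
Check: I_B = (7.4 − 1.48)/39 = 0.152 mA, and β·I_B = 30.4 mA > I_C, confirming saturation.

saturation; I_C ≈ 1.3 mA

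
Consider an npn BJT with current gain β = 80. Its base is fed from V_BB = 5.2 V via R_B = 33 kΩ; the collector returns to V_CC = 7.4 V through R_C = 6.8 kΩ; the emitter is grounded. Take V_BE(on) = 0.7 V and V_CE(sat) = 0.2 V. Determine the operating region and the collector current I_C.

saturation; I_C ≈ 1.1 mA

Assume active: I_B = (5.2 − 0.7)/33 = 0.136 mA, giving I_C = β·I_B = 10.9 mA.
But then V_CE = 7.4 − 10.9×6.8 = -66.8 V < V_CE(sat) = 0.2 V — impossible in the active region.
So the transistor is saturated. With V_CE = 0.2 V, I_C = (V_CC − 0.2)/R_C = 7.2/6.8 = 1.06 mA.
Check: β·I_B = 10.9 mA > I_C = 1.06 mA, confirming saturation.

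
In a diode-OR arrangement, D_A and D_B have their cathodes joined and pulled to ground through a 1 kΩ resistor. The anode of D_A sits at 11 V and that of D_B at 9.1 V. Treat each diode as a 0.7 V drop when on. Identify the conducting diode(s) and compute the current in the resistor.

Only D_A conducts; I_R ≈ 10 mA

Assume both conduct. Then node N would need to be at both 11−0.7 = 10.3 V and 9.1−0.7 = 8.4 V, which is impossible.
Assume only D_A conducts: V_N = 11 − 0.7 = 10.3 V, so I_R = 10.3/1 = 10.3 mA.
Check D_B: its anode-to-cathode voltage is 9.1 − 10.3 = -1.2 V < 0.7 V, so it is off. The assumption is consistent.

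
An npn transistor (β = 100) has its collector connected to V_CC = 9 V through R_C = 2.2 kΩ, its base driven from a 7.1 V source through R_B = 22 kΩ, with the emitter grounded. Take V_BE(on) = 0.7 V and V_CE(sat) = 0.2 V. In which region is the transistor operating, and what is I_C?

Assume active: I_B = (7.1 − 0.7)/22 = 0.291 mA, giving I_C = β·I_B = 29.1 mA.
But then V_CE = 9 − 29.1×2.2 = -55 V < V_CE(sat) = 0.2 V — impossible in the active region.
So the transistor is saturated. With V_CE = 0.2 V, I_C = (V_CC − 0.2)/R_C = 8.8/2.2 = 4 mA.
Check: β·I_B = 29.1 mA > I_C = 4 mA, confirming saturation.

saturation; I_C ≈ 4 mA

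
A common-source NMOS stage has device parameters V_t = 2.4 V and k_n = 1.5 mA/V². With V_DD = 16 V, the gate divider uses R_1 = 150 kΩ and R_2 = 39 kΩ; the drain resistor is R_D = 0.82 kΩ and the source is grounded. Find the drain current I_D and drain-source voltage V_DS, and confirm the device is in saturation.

V_G = V_DD·R_2/(R_1+R_2) = 16×39/189 = 3.3 V. With the source grounded, V_GS = V_G = 3.3 V.
Assume saturation: I_D = (k_n/2)(V_GS − V_t)² = (1.5/2)×(3.3 − 2.4)² = 0.75×0.902² = 0.61 mA.
V_DS = V_DD − I_D·R_D = 16 − 0.61×0.82 = 15.5 V.
Saturation requires V_DS ≥ V_GS − V_t = 0.902 V; 15.5 ≥ 0.902 ✓.

I_D ≈ 0.61 mA, V_DS ≈ 16 V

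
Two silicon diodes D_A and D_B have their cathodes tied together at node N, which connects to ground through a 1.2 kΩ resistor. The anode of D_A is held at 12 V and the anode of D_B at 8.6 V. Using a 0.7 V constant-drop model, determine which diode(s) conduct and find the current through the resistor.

Assume both conduct. Then node N would need to be at both 12−0.7 = 11.3 V and 8.6−0.7 = 7.9 V, which is impossible.
Assume only D_A conducts: V_N = 12 − 0.7 = 11.3 V, so I_R = 11.3/1.2 = 9.42 mA.
Check D_B: its anode-to-cathode voltage is 8.6 − 11.3 = -2.7 V < 0.7 V, so it is off. The assumption is consistent.

Only D_A conducts; I_R ≈ 9.4 mA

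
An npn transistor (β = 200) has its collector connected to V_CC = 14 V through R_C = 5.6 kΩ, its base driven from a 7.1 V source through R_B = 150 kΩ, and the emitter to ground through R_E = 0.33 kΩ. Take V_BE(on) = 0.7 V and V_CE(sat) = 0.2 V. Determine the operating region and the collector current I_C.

saturation; I_C ≈ 2.3 mA

Assume active: I_B = (7.1 − 0.7)/(150 + 201×0.33) = 0.0296 mA, I_C = β·I_B = 5.92 mA.
Then V_CE = 14 − 5.92×5.6 − 5.95×0.33 = -21.1 V < 0.2 V — the active assumption fails.
Re-solve with V_CE = 0.2 V. KCL at the emitter: V_E/R_E = (V_BB−0.7−V_E)/R_B + (V_CC−0.2−V_E)/R_C, giving V_E = 0.78 V.
I_C = (V_CC − 0.2 − V_E)/R_C = (13.8 − 0.78)/5.6 = 2.33 mA.
Check: I_B = (6.4 − 0.78)/150 = 0.0375 mA, and β·I_B = 7.49 mA > I_C, confirming saturation.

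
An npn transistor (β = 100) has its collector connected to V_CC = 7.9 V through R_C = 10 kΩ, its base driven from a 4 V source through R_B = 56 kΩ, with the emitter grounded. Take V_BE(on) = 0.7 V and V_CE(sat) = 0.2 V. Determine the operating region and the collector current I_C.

Assume active: I_B = (4 − 0.7)/56 = 0.0589 mA, giving I_C = β·I_B = 5.89 mA.
But then V_CE = 7.9 − 5.89×10 = -51 V < V_CE(sat) = 0.2 V — impossible in the active region.
So the transistor is saturated. With V_CE = 0.2 V, I_C = (V_CC − 0.2)/R_C = 7.7/10 = 0.77 mA.
Check: β·I_B = 5.89 mA > I_C = 0.77 mA, confirming saturation.

saturation; I_C ≈ 0.77 mA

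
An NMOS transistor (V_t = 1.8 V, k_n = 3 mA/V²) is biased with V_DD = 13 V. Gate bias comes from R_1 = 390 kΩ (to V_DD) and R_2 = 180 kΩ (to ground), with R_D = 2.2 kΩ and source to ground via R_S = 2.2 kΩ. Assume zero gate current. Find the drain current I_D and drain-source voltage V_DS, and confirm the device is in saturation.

I_D ≈ 0.73 mA, V_DS ≈ 9.8 V

V_G = V_DD·R_2/(R_1+R_2) = 13×180/570 = 4.11 V.
Assume saturation: I_D = (k_n/2)(V_GS − V_t)² with V_GS = V_G − I_D·R_S = 4.11 − 2.2·I_D.
Substituting gives 7.26·I_D² − 16.2·I_D + 7.97 = 0, with roots I_D = 0.731 or 1.5 mA.
The root I_D = 1.5 mA gives V_GS = 0.799 V ≤ V_t, so take I_D = 0.731 mA.
Then V_GS = 2.5 V and V_DS = V_DD − I_D(R_D+R_S) = 13 − 0.731×4.4 = 9.79 V.
Saturation requires V_DS ≥ V_GS − V_t = 0.698 V; 9.79 ≥ 0.698 ✓.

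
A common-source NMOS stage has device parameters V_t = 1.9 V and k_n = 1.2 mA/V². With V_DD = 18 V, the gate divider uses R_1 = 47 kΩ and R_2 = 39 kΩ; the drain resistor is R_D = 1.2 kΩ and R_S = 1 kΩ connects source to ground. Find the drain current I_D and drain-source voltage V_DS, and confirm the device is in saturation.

I_D ≈ 3.8 mA, V_DS ≈ 9.7 V

V_G = V_DD·R_2/(R_1+R_2) = 18×39/86 = 8.16 V.
Assume saturation: I_D = (k_n/2)(V_GS − V_t)² with V_GS = V_G − I_D·R_S = 8.16 − 1·I_D.
Substituting gives 0.6·I_D² − 8.52·I_D + 23.5 = 0, with roots I_D = 3.76 or 10.4 mA.
The root I_D = 10.4 mA gives V_GS = -2.27 V ≤ V_t, so take I_D = 3.76 mA.
Then V_GS = 4.4 V and V_DS = V_DD − I_D(R_D+R_S) = 18 − 3.76×2.2 = 9.73 V.
Saturation requires V_DS ≥ V_GS − V_t = 2.5 V; 9.73 ≥ 2.5 ✓.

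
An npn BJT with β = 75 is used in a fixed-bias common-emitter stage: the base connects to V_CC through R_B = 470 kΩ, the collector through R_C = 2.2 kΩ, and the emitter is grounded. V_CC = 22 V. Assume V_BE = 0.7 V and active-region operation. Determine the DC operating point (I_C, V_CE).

Base loop: V_CC = I_B·R_B + V_BE, so I_B = (22 − 0.7)/470 kΩ = 0.0453 mA.
In the active region I_C = β·I_B = 75 × 0.0453 = 3.4 mA.
Collector loop: V_CE = V_CC − I_C·R_C = 22 − 3.4×2.2 = 14.5 V.
Since V_CE = 14.5 V > V_CE(sat) ≈ 0.2 V, the transistor is in the active region as assumed.

I_C ≈ 3.4 mA, V_CE ≈ 15 V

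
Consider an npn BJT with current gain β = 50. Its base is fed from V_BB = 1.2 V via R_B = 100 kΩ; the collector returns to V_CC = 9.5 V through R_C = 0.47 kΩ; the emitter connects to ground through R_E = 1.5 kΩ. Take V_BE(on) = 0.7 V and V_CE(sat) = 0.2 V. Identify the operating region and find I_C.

Assume active. Base-emitter loop: I_B = (V_BB − V_BE)/(R_B + (β+1)R_E) = (1.2 − 0.7)/(100 + 51×1.5) = 0.00283 mA.
I_C = β·I_B = 50×0.00283 = 0.142 mA.
V_CE = V_CC − I_C·R_C − I_E·R_E = 9.5 − 0.142×0.47 − 0.144×1.5 = 9.22 V > V_CE(sat), so the active-region assumption holds.

active; I_C ≈ 0.14 mA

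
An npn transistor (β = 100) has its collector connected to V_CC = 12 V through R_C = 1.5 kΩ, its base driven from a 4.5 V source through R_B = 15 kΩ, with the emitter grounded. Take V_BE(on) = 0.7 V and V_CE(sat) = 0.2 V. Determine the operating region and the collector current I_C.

Assume active: I_B = (4.5 − 0.7)/15 = 0.253 mA, giving I_C = β·I_B = 25.3 mA.
But then V_CE = 12 − 25.3×1.5 = -26 V < V_CE(sat) = 0.2 V — impossible in the active region.
So the transistor is saturated. With V_CE = 0.2 V, I_C = (V_CC − 0.2)/R_C = 11.8/1.5 = 7.87 mA.
Check: β·I_B = 25.3 mA > I_C = 7.87 mA, confirming saturation.

saturation; I_C ≈ 7.9 mA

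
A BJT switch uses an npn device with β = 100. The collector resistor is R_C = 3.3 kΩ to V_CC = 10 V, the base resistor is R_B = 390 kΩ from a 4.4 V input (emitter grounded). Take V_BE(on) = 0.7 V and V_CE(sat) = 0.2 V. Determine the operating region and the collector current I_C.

active; I_C ≈ 0.95 mA

Assume active. Base-emitter loop: I_B = (V_BB − V_BE)/R_B = (4.4 − 0.7)/390 = 0.00949 mA.
I_C = β·I_B = 100×0.00949 = 0.949 mA.
V_CE = V_CC − I_C·R_C = 10 − 0.949×3.3 = 6.87 V > V_CE(sat), so the active-region assumption holds.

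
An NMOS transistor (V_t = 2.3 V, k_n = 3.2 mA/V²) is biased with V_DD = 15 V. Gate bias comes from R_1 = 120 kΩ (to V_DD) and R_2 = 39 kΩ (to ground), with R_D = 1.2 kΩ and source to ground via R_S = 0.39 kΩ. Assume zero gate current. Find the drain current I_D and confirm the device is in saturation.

I_D ≈ 1.3 mA

V_G = V_DD·R_2/(R_1+R_2) = 15×39/159 = 3.68 V.
Assume saturation: I_D = (k_n/2)(V_GS − V_t)² with V_GS = V_G − I_D·R_S = 3.68 − 0.39·I_D.
Substituting gives 0.243·I_D² − 2.72·I_D + 3.04 = 0, with roots I_D = 1.26 or 9.92 mA.
The root I_D = 9.92 mA gives V_GS = -0.19 V ≤ V_t, so take I_D = 1.26 mA.
Then V_GS = 3.19 V and V_DS = V_DD − I_D(R_D+R_S) = 15 − 1.26×1.59 = 13 V.
Saturation requires V_DS ≥ V_GS − V_t = 0.888 V; 13 ≥ 0.888 ✓.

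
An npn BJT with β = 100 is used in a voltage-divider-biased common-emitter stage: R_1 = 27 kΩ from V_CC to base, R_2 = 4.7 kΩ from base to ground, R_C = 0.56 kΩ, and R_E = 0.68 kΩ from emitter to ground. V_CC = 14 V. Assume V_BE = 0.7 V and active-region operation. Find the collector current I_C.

Thevenize the base divider: V_Th = V_CC·R_2/(R_1+R_2) = 14×4.7/31.7 = 2.08 V, R_Th = R_1‖R_2 = 4 kΩ.
Base-emitter loop: V_Th = I_B·R_Th + V_BE + (β+1)I_B·R_E, so I_B = (2.08 − 0.7) / (4 + 101×0.68) = 0.0189 mA.
I_C = β·I_B = 100×0.0189 = 1.89 mA, and I_E = (β+1)I_B = 1.91 mA.
V_CE = V_CC − I_C·R_C − I_E·R_E = 14 − 1.89×0.56 − 1.91×0.68 = 11.6 V.
V_CE = 11.6 V > 0.2 V confirms active-region operation.

I_C ≈ 1.9 mA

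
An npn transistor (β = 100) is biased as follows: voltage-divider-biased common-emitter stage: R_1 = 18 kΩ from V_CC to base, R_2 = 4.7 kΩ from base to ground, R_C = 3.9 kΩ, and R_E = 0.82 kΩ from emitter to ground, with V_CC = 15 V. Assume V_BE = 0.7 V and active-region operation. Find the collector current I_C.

I_C ≈ 2.8 mA

Thevenize the base divider: V_Th = V_CC·R_2/(R_1+R_2) = 15×4.7/22.7 = 3.11 V, R_Th = R_1‖R_2 = 3.73 kΩ.
Base-emitter loop: V_Th = I_B·R_Th + V_BE + (β+1)I_B·R_E, so I_B = (3.11 − 0.7) / (3.73 + 101×0.82) = 0.0278 mA.
I_C = β·I_B = 100×0.0278 = 2.78 mA, and I_E = (β+1)I_B = 2.81 mA.
V_CE = V_CC − I_C·R_C − I_E·R_E = 15 − 2.78×3.9 − 2.81×0.82 = 1.86 V.
V_CE = 1.86 V > 0.2 V confirms active-region operation.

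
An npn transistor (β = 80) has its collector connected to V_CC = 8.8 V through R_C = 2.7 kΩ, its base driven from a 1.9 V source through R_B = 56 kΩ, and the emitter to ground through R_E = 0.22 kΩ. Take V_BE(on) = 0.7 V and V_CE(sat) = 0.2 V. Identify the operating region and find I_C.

active; I_C ≈ 1.3 mA

Assume active. Base-emitter loop: I_B = (V_BB − V_BE)/(R_B + (β+1)R_E) = (1.9 − 0.7)/(56 + 81×0.22) = 0.0163 mA.
I_C = β·I_B = 80×0.0163 = 1.3 mA.
V_CE = V_CC − I_C·R_C − I_E·R_E = 8.8 − 1.3×2.7 − 1.32×0.22 = 5 V > V_CE(sat), so the active-region assumption holds.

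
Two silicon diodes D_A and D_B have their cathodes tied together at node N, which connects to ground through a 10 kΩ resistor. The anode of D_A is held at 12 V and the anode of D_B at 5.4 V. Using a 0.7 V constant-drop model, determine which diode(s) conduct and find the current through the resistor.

Assume both conduct. Then node N would need to be at both 12−0.7 = 11.3 V and 5.4−0.7 = 4.7 V, which is impossible.
Assume only D_A conducts: V_N = 12 − 0.7 = 11.3 V, so I_R = 11.3/10 = 1.13 mA.
Check D_B: its anode-to-cathode voltage is 5.4 − 11.3 = -5.9 V < 0.7 V, so it is off. The assumption is consistent.

Only D_A conducts; I_R ≈ 1.1 mA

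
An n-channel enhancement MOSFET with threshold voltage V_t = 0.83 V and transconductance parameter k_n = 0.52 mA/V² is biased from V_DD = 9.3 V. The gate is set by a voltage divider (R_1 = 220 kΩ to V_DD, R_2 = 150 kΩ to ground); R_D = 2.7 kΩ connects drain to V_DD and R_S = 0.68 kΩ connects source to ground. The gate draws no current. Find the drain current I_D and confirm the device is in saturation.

V_G = V_DD·R_2/(R_1+R_2) = 9.3×150/370 = 3.77 V.
Assume saturation: I_D = (k_n/2)(V_GS − V_t)² with V_GS = V_G − I_D·R_S = 3.77 − 0.68·I_D.
Substituting gives 0.12·I_D² − 2.04·I_D + 2.25 = 0, with roots I_D = 1.18 or 15.8 mA.
The root I_D = 15.8 mA gives V_GS = -6.96 V ≤ V_t, so take I_D = 1.18 mA.
Then V_GS = 2.96 V and V_DS = V_DD − I_D(R_D+R_S) = 9.3 − 1.18×3.38 = 5.3 V.
Saturation requires V_DS ≥ V_GS − V_t = 2.13 V; 5.3 ≥ 2.13 ✓.

I_D ≈ 1.2 mA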